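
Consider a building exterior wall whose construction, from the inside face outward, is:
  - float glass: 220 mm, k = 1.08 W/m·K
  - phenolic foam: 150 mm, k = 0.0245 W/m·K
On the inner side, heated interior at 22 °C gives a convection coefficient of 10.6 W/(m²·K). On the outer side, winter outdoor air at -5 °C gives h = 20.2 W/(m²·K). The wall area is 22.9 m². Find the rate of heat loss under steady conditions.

Model the wall as resistances in series:
R_inner film = 1/(h_i·A) = 1/(10.6×22.9) = 0.00412 K/W
R_float glass = L/(kA) = 0.22/(1.08×22.9) = 0.008895 K/W
R_phenolic foam = L/(kA) = 0.15/(0.0245×22.9) = 0.2674 K/W
R_outer film = 1/(h_o·A) = 1/(20.2×22.9) = 0.002162 K/W
R_total = 0.2825 K/W
Q = ΔT / R_total = 27 / 0.2825

Q ≈ 95.6 W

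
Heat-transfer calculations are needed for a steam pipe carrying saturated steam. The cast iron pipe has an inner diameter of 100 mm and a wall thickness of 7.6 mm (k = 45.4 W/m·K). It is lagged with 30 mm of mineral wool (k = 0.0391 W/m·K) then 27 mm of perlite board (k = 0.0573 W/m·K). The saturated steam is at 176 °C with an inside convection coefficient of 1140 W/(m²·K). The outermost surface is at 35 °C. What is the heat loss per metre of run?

Cylindrical conduction, so R = ln(r₂/r₁)/(2πkL) per layer, in series:
R_inner film = 1/(h_i·2πr₁L) = 1/(1140×2π×0.05×1) = 0.002792 K/W
R_cast iron pipe wall = ln(57.6/50)/(2π×45.4×1) = 4.96×10^-4 K/W
R_mineral wool = ln(87.6/57.6)/(2π×0.0391×1) = 1.707 K/W
R_perlite board = ln(114.6/87.6)/(2π×0.0573×1) = 0.7462 K/W
R_total = 2.456 K/W
Q = ΔT/R_total = 141/2.456

q′ ≈ 57.4 W/m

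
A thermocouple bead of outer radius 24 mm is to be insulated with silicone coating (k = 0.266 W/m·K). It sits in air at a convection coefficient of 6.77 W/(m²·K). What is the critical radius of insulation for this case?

For a sphere r_cr = 2k/h = 2×0.266/6.77
r_cr = 78.6 mm; since the bare radius (24 mm) is below r_cr, adding a thin layer of insulation will *increase* heat loss.

r_cr ≈ 78.6 mm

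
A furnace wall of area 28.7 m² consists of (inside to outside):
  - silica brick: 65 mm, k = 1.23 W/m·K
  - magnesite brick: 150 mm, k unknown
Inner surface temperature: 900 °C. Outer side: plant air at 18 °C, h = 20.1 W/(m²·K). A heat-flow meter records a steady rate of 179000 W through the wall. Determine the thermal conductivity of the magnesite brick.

k ≈ 3.86 W/(m·K)

Model the wall as resistances in series:
R_silica brick = L/(kA) = 0.065/(1.23×28.7) = 0.001841 K/W
R_outer film = 1/(h_o·A) = 1/(20.1×28.7) = 0.001733 K/W
Sum of known resistances R_other = 0.003575 K/W
Total R = ΔT/Q = 882/179000 = 0.004927 K/W
R_magnesite brick = R_total − R_other = 0.001353 K/W
k = L/(R·A) = 0.15/(0.001353×28.7)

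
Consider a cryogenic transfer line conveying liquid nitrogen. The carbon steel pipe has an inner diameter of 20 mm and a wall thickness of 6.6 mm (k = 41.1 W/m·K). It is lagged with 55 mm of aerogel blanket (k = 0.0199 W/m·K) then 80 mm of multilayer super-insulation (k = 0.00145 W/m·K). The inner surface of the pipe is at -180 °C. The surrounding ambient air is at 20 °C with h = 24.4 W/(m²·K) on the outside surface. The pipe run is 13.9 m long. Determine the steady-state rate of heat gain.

Q ≈ 29.6 W

For a radial system each layer contributes R = ln(r_out/r_in)/(2πkL); films add R = 1/(hA).
R_carbon steel pipe wall = ln(16.6/10)/(2π×41.1×13.9) = 1.412×10^-4 K/W
R_aerogel blanket = ln(71.6/16.6)/(2π×0.0199×13.9) = 0.841 K/W
R_multilayer super-insulation = ln(151.6/71.6)/(2π×0.00145×13.9) = 5.924 K/W
R_outer film = 1/(h_o·2πr_oL) = 1/(24.4×2π×0.1516×13.9) = 0.003095 K/W
R_total = 6.768 K/W
Q = ΔT/R_total = 200/6.768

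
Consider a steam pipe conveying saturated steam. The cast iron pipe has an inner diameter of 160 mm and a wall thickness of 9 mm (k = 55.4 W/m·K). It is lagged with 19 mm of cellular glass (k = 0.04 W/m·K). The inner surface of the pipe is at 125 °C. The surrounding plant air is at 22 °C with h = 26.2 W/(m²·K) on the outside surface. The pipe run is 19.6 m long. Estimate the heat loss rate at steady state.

Q ≈ 2440 W

For a radial system each layer contributes R = ln(r_out/r_in)/(2πkL); films add R = 1/(hA).
R_cast iron pipe wall = ln(89/80)/(2π×55.4×19.6) = 1.563×10^-5 K/W
R_cellular glass = ln(108/89)/(2π×0.04×19.6) = 0.03928 K/W
R_outer film = 1/(h_o·2πr_oL) = 1/(26.2×2π×0.108×19.6) = 0.00287 K/W
R_total = 0.04217 K/W
Q = ΔT/R_total = 103/0.04217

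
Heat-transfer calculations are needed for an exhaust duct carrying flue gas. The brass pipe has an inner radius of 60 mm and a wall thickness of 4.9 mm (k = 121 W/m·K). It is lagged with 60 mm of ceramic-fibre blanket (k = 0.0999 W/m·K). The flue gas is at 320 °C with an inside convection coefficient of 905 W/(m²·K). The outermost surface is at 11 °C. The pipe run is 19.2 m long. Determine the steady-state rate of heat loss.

Cylindrical conduction, so R = ln(r₂/r₁)/(2πkL) per layer, in series:
R_inner film = 1/(h_i·2πr₁L) = 1/(905×2π×0.06×19.2) = 1.527×10^-4 K/W
R_brass pipe wall = ln(64.9/60)/(2π×121×19.2) = 5.378×10^-6 K/W
R_ceramic-fibre blanket = ln(124.9/64.9)/(2π×0.0999×19.2) = 0.05432 K/W
R_total = 0.05448 K/W
Q = ΔT/R_total = 309/0.05448

Q ≈ 5670 W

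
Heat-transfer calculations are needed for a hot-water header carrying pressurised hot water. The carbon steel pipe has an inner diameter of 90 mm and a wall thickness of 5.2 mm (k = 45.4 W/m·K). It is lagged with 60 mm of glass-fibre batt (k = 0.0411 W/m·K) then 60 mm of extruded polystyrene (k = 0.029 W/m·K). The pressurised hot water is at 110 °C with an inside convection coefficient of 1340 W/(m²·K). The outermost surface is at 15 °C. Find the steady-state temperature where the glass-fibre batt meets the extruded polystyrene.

T ≈ 56.7 °C

For a radial system each layer contributes R = ln(r_out/r_in)/(2πkL); films add R = 1/(hA).
R_inner film = 1/(h_i·2πr₁L) = 1/(1340×2π×0.045×1) = 0.002639 K/W
R_carbon steel pipe wall = ln(50.2/45)/(2π×45.4×1) = 3.833×10^-4 K/W
R_glass-fibre batt = ln(110.2/50.2)/(2π×0.0411×1) = 3.045 K/W
R_extruded polystyrene = ln(170.2/110.2)/(2π×0.029×1) = 2.386 K/W
R_total = 5.433 K/W
Q = ΔT/R_total = 95/5.433
Q = 17.5 W/m
T_interface = T_inner − Q·ΣR(inner→interface) = 110 − 17.5×3.048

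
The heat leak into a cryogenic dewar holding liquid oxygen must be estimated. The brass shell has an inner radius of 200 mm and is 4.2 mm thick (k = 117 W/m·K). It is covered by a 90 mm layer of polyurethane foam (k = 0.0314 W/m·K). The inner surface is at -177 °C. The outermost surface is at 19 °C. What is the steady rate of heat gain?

Spherical conduction: R = (1/r_in − 1/r_out)/(4πk) per layer; series-sum.
R_brass shell = (1/0.2 − 1/0.2042)/(4π×117) = 6.995×10^-5 K/W
R_polyurethane foam = (1/0.2042 − 1/0.2942)/(4π×0.0314) = 3.797 K/W
R_total = 3.797 K/W
Q = ΔT/R_total = 196/3.797

Q ≈ 51.6 W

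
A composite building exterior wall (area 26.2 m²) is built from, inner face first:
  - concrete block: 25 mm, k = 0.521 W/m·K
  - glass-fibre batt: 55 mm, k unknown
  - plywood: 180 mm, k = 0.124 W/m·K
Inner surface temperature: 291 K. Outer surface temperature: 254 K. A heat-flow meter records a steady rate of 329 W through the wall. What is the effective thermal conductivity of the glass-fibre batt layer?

Model the wall as resistances in series:
R_concrete block = L/(kA) = 0.025/(0.521×26.2) = 0.001831 K/W
R_plywood = L/(kA) = 0.18/(0.124×26.2) = 0.05541 K/W
Sum of known resistances R_other = 0.05724 K/W
Total R = ΔT/Q = 37/329 = 0.1125 K/W
R_glass-fibre batt = R_total − R_other = 0.05523 K/W
k = L/(R·A) = 0.055/(0.05523×26.2)

k ≈ 0.038 W/(m·K)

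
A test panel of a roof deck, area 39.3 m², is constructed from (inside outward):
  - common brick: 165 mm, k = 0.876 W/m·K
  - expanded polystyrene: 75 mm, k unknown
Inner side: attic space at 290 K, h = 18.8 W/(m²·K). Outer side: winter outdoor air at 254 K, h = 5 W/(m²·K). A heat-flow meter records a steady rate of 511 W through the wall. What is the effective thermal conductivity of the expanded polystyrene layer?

Thermal resistances in series:
R_inner film = 1/(h_i·A) = 1/(18.8×39.3) = 0.001353 K/W
R_common brick = L/(kA) = 0.165/(0.876×39.3) = 0.004793 K/W
R_outer film = 1/(h_o·A) = 1/(5×39.3) = 0.005089 K/W
Sum of known resistances R_other = 0.01124 K/W
Total R = ΔT/Q = 36/511 = 0.07045 K/W
R_expanded polystyrene = R_total − R_other = 0.05921 K/W
k = L/(R·A) = 0.075/(0.05921×39.3)

k ≈ 0.0322 W/(m·K)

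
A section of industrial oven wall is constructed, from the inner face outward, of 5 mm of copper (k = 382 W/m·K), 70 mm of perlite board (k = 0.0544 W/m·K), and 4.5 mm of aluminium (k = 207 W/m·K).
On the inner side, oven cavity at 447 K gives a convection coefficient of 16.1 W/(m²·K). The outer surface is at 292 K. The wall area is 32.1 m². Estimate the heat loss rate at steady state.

Thermal resistances in series:
R_inner film = 1/(h_i·A) = 1/(16.1×32.1) = 0.001935 K/W
R_copper = L/(kA) = 0.005/(382×32.1) = 4.078×10^-7 K/W
R_perlite board = L/(kA) = 0.07/(0.0544×32.1) = 0.04009 K/W
R_aluminium = L/(kA) = 0.0045/(207×32.1) = 6.772×10^-7 K/W
R_total = 0.04202 K/W
Q = ΔT / R_total = 155 / 0.04202

Q ≈ 3690 W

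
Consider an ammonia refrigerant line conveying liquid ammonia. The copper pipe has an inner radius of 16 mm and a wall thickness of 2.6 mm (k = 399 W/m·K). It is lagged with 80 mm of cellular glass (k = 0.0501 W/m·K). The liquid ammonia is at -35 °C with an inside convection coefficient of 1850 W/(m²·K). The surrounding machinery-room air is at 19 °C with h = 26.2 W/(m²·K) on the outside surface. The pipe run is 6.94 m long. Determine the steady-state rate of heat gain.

Per-layer cylindrical resistances, series-summed:
R_inner film = 1/(h_i·2πr₁L) = 1/(1850×2π×0.016×6.94) = 7.748×10^-4 K/W
R_copper pipe wall = ln(18.6/16)/(2π×399×6.94) = 8.654×10^-6 K/W
R_cellular glass = ln(98.6/18.6)/(2π×0.0501×6.94) = 0.7635 K/W
R_outer film = 1/(h_o·2πr_oL) = 1/(26.2×2π×0.0986×6.94) = 0.008877 K/W
R_total = 0.7731 K/W
Q = ΔT/R_total = 54/0.7731

Q ≈ 69.8 W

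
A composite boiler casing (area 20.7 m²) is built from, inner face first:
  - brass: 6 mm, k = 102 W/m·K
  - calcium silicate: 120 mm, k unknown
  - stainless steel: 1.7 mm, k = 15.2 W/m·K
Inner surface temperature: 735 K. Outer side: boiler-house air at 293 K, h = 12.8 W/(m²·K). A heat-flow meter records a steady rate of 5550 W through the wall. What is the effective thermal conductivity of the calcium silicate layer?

k ≈ 0.0764 W/(m·K)

Using the resistance-network approach (series):
R_brass = L/(kA) = 0.006/(102×20.7) = 2.842×10^-6 K/W
R_stainless steel = L/(kA) = 0.0017/(15.2×20.7) = 5.403×10^-6 K/W
R_outer film = 1/(h_o·A) = 1/(12.8×20.7) = 0.003774 K/W
Sum of known resistances R_other = 0.003782 K/W
Total R = ΔT/Q = 442/5550 = 0.07964 K/W
R_calcium silicate = R_total − R_other = 0.07586 K/W
k = L/(R·A) = 0.12/(0.07586×20.7)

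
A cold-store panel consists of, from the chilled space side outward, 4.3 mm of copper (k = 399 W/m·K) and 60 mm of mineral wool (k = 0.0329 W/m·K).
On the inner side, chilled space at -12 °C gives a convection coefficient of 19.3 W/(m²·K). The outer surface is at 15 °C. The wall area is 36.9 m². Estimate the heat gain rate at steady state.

Series thermal resistances:
R_inner film = 1/(h_i·A) = 1/(19.3×36.9) = 0.001404 K/W
R_copper = L/(kA) = 0.0043/(399×36.9) = 2.921×10^-7 K/W
R_mineral wool = L/(kA) = 0.06/(0.0329×36.9) = 0.04942 K/W
R_total = 0.05083 K/W
Q = ΔT / R_total = 27 / 0.05083

Q ≈ 531 W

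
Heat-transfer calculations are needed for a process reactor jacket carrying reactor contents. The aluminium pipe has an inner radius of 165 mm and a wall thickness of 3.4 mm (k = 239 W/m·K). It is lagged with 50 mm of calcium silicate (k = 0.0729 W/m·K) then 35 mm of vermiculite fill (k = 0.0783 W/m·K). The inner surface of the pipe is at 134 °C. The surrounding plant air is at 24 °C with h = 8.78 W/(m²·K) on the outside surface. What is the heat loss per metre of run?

Treating each annulus and film as a series resistance:
R_aluminium pipe wall = ln(168.4/165)/(2π×239×1) = 1.358×10^-5 K/W
R_calcium silicate = ln(218.4/168.4)/(2π×0.0729×1) = 0.5676 K/W
R_vermiculite fill = ln(253.4/218.4)/(2π×0.0783×1) = 0.3021 K/W
R_outer film = 1/(h_o·2πr_oL) = 1/(8.78×2π×0.2534×1) = 0.07154 K/W
R_total = 0.9413 K/W
Q = ΔT/R_total = 110/0.9413

q′ ≈ 117 W/m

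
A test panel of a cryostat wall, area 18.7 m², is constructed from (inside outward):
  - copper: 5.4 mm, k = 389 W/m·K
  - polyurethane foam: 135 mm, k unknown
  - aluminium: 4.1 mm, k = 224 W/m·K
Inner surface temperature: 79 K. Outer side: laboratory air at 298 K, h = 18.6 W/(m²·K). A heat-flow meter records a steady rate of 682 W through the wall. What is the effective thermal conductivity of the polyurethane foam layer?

k ≈ 0.0227 W/(m·K)

Thermal resistances in series:
R_copper = L/(kA) = 0.0054/(389×18.7) = 7.423×10^-7 K/W
R_aluminium = L/(kA) = 0.0041/(224×18.7) = 9.788×10^-7 K/W
R_outer film = 1/(h_o·A) = 1/(18.6×18.7) = 0.002875 K/W
Sum of known resistances R_other = 0.002877 K/W
Total R = ΔT/Q = 219/682 = 0.3211 K/W
R_polyurethane foam = R_total − R_other = 0.3182 K/W
k = L/(R·A) = 0.135/(0.3182×18.7)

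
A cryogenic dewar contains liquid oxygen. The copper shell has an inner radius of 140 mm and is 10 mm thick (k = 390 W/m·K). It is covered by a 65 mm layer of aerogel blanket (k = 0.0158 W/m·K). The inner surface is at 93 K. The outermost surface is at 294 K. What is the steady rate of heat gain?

Q ≈ 19.8 W

For a spherical shell R = (1/r₁ − 1/r₂)/(4πk); film R = 1/(h·4πr²). In series:
R_copper shell = (1/0.14 − 1/0.15)/(4π×390) = 9.716×10^-5 K/W
R_aerogel blanket = (1/0.15 − 1/0.215)/(4π×0.0158) = 10.15 K/W
R_total = 10.15 K/W
Q = ΔT/R_total = 201/10.15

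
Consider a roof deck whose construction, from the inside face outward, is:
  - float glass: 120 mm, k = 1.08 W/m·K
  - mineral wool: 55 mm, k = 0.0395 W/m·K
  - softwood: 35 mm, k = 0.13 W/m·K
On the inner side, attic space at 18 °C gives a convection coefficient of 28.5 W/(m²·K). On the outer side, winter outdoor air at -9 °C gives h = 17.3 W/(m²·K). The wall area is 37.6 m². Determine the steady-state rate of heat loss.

Model the wall as resistances in series:
R_inner film = 1/(h_i·A) = 1/(28.5×37.6) = 9.332×10^-4 K/W
R_float glass = L/(kA) = 0.12/(1.08×37.6) = 0.002955 K/W
R_mineral wool = L/(kA) = 0.055/(0.0395×37.6) = 0.03703 K/W
R_softwood = L/(kA) = 0.035/(0.13×37.6) = 0.00716 K/W
R_outer film = 1/(h_o·A) = 1/(17.3×37.6) = 0.001537 K/W
R_total = 0.04962 K/W
Q = ΔT / R_total = 27 / 0.04962

Q ≈ 544 W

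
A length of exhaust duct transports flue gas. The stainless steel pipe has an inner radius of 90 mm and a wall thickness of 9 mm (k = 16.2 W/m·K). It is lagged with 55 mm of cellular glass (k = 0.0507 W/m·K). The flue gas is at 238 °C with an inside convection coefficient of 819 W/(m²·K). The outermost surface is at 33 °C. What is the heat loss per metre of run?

q′ ≈ 147 W/m

Treating each annulus and film as a series resistance:
R_inner film = 1/(h_i·2πr₁L) = 1/(819×2π×0.09×1) = 0.002159 K/W
R_stainless steel pipe wall = ln(99/90)/(2π×16.2×1) = 9.364×10^-4 K/W
R_cellular glass = ln(154/99)/(2π×0.0507×1) = 1.387 K/W
R_total = 1.39 K/W
Q = ΔT/R_total = 205/1.39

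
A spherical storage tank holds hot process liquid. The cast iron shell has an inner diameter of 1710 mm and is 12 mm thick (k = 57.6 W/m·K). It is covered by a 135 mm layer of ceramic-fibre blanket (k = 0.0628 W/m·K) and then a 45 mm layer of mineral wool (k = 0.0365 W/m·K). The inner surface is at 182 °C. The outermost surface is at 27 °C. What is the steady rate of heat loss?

Q ≈ 534 W

Radial (spherical) resistances in series:
R_cast iron shell = (1/0.855 − 1/0.867)/(4π×57.6) = 2.236×10^-5 K/W
R_ceramic-fibre blanket = (1/0.867 − 1/1.002)/(4π×0.0628) = 0.1969 K/W
R_mineral wool = (1/1.002 − 1/1.047)/(4π×0.0365) = 0.09352 K/W
R_total = 0.2905 K/W
Q = ΔT/R_total = 155/0.2905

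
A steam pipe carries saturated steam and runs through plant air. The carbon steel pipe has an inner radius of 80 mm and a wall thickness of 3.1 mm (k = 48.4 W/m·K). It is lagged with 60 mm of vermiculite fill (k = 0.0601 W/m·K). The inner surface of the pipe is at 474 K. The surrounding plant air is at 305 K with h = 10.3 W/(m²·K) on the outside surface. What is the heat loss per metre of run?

Treating each annulus and film as a series resistance:
R_carbon steel pipe wall = ln(83.1/80)/(2π×48.4×1) = 1.25×10^-4 K/W
R_vermiculite fill = ln(143.1/83.1)/(2π×0.0601×1) = 1.439 K/W
R_outer film = 1/(h_o·2πr_oL) = 1/(10.3×2π×0.1431×1) = 0.108 K/W
R_total = 1.547 K/W
Q = ΔT/R_total = 169/1.547

q′ ≈ 109 W/m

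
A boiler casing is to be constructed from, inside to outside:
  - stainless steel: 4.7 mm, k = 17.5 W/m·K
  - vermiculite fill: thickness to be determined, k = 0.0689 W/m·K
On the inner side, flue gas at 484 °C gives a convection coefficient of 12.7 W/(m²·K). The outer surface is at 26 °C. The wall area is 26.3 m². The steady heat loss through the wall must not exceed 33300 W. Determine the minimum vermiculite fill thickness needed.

L ≈ 19.5 mm

Model the wall as resistances in series:
R_inner film = 1/(h_i·A) = 1/(12.7×26.3) = 0.002994 K/W
R_stainless steel = L/(kA) = 0.0047/(17.5×26.3) = 1.021×10^-5 K/W
Sum of the known resistances R_other = 0.003004 K/W
Required total resistance R_tot = ΔT/Q_allow = 458/33300 = 0.01375 K/W
R_vermiculite fill = R_tot − R_other = 0.01075 K/W
L = R·k·A = 0.01075×0.0689×26.3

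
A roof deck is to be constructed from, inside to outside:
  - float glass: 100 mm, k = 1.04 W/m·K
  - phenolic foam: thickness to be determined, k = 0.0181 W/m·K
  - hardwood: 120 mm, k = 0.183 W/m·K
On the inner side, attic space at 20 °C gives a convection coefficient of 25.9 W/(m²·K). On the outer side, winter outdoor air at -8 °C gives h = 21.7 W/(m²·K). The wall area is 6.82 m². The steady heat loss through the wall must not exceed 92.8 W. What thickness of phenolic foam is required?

Thermal resistances in series:
R_inner film = 1/(h_i·A) = 1/(25.9×6.82) = 0.005661 K/W
R_float glass = L/(kA) = 0.1/(1.04×6.82) = 0.0141 K/W
R_hardwood = L/(kA) = 0.12/(0.183×6.82) = 0.09615 K/W
R_outer film = 1/(h_o·A) = 1/(21.7×6.82) = 0.006757 K/W
Sum of the known resistances R_other = 0.1227 K/W
Required total resistance R_tot = ΔT/Q_allow = 28/92.8 = 0.3017 K/W
R_phenolic foam = R_tot − R_other = 0.1791 K/W
L = R·k·A = 0.1791×0.0181×6.82

L ≈ 22.1 mm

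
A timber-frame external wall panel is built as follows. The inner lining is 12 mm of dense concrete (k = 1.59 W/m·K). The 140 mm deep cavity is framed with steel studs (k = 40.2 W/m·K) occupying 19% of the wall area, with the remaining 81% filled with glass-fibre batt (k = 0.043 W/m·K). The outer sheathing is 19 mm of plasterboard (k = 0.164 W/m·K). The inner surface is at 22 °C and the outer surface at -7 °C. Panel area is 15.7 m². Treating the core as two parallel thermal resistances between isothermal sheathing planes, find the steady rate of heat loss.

Q ≈ 3210 W

Sheathing layers in series; stud and cavity paths in parallel between them.
R_inner = 0.012/(1.59×15.7) = 4.807×10^-4 K/W
R_stud  = 0.14/(40.2×0.19×15.7) = 0.001167 K/W
R_cav   = 0.14/(0.043×0.81×15.7) = 0.256 K/W
1/R_core = 1/R_stud + 1/R_cav → R_core = 0.001162 K/W
R_outer = 0.019/(0.164×15.7) = 0.007379 K/W
R_total = 0.009022 K/W
Q = ΔT/R_total = 29/0.009022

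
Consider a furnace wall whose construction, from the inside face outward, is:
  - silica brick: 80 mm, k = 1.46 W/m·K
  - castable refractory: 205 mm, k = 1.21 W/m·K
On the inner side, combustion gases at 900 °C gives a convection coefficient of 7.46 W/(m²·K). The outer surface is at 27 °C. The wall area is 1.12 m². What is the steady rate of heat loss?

Q ≈ 2730 W

Using the resistance-network approach (series):
R_inner film = 1/(h_i·A) = 1/(7.46×1.12) = 0.1197 K/W
R_silica brick = L/(kA) = 0.08/(1.46×1.12) = 0.04892 K/W
R_castable refractory = L/(kA) = 0.205/(1.21×1.12) = 0.1513 K/W
R_total = 0.3199 K/W
Q = ΔT / R_total = 873 / 0.3199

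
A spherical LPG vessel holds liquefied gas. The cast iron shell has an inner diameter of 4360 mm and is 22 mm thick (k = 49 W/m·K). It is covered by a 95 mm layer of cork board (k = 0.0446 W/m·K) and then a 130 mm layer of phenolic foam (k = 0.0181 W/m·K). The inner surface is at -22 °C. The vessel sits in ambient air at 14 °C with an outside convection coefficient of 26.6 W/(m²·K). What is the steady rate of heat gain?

Q ≈ 264 W

For a spherical shell R = (1/r₁ − 1/r₂)/(4πk); film R = 1/(h·4πr²). In series:
R_cast iron shell = (1/2.18 − 1/2.202)/(4π×49) = 7.443×10^-6 K/W
R_cork board = (1/2.202 − 1/2.297)/(4π×0.0446) = 0.03351 K/W
R_phenolic foam = (1/2.297 − 1/2.427)/(4π×0.0181) = 0.1025 K/W
R_outer film = 1/(h·4πr_o²) = 1/(26.6×4π×2.427²) = 5.079×10^-4 K/W
R_total = 0.1366 K/W
Q = ΔT/R_total = 36/0.1366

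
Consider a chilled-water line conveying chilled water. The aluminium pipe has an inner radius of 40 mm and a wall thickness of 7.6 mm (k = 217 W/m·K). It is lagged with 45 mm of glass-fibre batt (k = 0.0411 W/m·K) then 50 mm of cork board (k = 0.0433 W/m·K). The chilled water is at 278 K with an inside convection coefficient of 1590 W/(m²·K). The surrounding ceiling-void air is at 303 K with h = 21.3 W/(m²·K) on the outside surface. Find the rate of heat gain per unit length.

q′ ≈ 5.93 W/m

Radial resistances (cylindrical: R_cond = ln(r_o/r_i)/(2πkL), R_conv = 1/(h·2πrL)):
R_inner film = 1/(h_i·2πr₁L) = 1/(1590×2π×0.04×1) = 0.002502 K/W
R_aluminium pipe wall = ln(47.6/40)/(2π×217×1) = 1.276×10^-4 K/W
R_glass-fibre batt = ln(92.6/47.6)/(2π×0.0411×1) = 2.577 K/W
R_cork board = ln(142.6/92.6)/(2π×0.0433×1) = 1.587 K/W
R_outer film = 1/(h_o·2πr_oL) = 1/(21.3×2π×0.1426×1) = 0.0524 K/W
R_total = 4.219 K/W
Q = ΔT/R_total = 25/4.219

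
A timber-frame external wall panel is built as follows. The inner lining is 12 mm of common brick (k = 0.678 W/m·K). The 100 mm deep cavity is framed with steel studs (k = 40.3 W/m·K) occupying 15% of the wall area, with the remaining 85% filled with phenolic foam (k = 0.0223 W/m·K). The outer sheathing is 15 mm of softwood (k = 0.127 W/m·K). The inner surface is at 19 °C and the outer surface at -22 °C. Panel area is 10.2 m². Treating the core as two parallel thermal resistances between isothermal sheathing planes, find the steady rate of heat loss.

Sheathing layers in series; stud and cavity paths in parallel between them.
R_inner = 0.012/(0.678×10.2) = 0.001735 K/W
R_stud  = 0.1/(40.3×0.15×10.2) = 0.001622 K/W
R_cav   = 0.1/(0.0223×0.85×10.2) = 0.5172 K/W
1/R_core = 1/R_stud + 1/R_cav → R_core = 0.001617 K/W
R_outer = 0.015/(0.127×10.2) = 0.01158 K/W
R_total = 0.01493 K/W
Q = ΔT/R_total = 41/0.01493

Q ≈ 2750 W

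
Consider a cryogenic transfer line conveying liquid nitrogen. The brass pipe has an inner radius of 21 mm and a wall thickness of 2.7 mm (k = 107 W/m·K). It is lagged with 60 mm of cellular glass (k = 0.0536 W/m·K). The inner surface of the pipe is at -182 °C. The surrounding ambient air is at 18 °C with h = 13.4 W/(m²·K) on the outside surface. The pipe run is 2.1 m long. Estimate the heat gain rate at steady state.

Treating each annulus and film as a series resistance:
R_brass pipe wall = ln(23.7/21)/(2π×107×2.1) = 8.567×10^-5 K/W
R_cellular glass = ln(83.7/23.7)/(2π×0.0536×2.1) = 1.784 K/W
R_outer film = 1/(h_o·2πr_oL) = 1/(13.4×2π×0.0837×2.1) = 0.06757 K/W
R_total = 1.852 K/W
Q = ΔT/R_total = 200/1.852

Q ≈ 108 W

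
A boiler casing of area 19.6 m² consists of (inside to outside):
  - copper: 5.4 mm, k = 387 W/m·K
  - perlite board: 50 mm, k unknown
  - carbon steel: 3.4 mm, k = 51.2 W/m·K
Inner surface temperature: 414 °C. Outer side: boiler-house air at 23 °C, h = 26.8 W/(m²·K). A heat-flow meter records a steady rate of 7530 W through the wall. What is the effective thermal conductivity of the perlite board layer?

k ≈ 0.051 W/(m·K)

Thermal resistances in series:
R_copper = L/(kA) = 0.0054/(387×19.6) = 7.119×10^-7 K/W
R_carbon steel = L/(kA) = 0.0034/(51.2×19.6) = 3.388×10^-6 K/W
R_outer film = 1/(h_o·A) = 1/(26.8×19.6) = 0.001904 K/W
Sum of known resistances R_other = 0.001908 K/W
Total R = ΔT/Q = 391/7530 = 0.05193 K/W
R_perlite board = R_total − R_other = 0.05002 K/W
k = L/(R·A) = 0.05/(0.05002×19.6)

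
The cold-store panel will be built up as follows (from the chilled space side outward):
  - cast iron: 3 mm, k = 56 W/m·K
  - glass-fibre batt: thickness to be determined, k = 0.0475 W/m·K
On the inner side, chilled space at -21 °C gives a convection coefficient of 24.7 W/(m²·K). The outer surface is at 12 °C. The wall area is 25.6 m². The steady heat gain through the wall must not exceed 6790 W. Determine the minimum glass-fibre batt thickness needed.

L ≈ 3.98 mm

Thermal resistances in series:
R_inner film = 1/(h_i·A) = 1/(24.7×25.6) = 0.001581 K/W
R_cast iron = L/(kA) = 0.003/(56×25.6) = 2.093×10^-6 K/W
Sum of the known resistances R_other = 0.001584 K/W
Required total resistance R_tot = ΔT/Q_allow = 33/6790 = 0.00486 K/W
R_glass-fibre batt = R_tot − R_other = 0.003277 K/W
L = R·k·A = 0.003277×0.0475×25.6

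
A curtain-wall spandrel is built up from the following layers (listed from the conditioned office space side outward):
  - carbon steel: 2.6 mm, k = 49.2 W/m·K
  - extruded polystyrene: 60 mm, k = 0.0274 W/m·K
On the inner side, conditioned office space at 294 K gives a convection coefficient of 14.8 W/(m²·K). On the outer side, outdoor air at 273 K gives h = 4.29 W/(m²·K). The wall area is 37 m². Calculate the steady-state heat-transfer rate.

Treating each layer as a thermal resistance in series:
R_inner film = 1/(h_i·A) = 1/(14.8×37) = 0.001826 K/W
R_carbon steel = L/(kA) = 0.0026/(49.2×37) = 1.428×10^-6 K/W
R_extruded polystyrene = L/(kA) = 0.06/(0.0274×37) = 0.05918 K/W
R_outer film = 1/(h_o·A) = 1/(4.29×37) = 0.0063 K/W
R_total = 0.06731 K/W
Q = ΔT / R_total = 21 / 0.06731

Q ≈ 312 W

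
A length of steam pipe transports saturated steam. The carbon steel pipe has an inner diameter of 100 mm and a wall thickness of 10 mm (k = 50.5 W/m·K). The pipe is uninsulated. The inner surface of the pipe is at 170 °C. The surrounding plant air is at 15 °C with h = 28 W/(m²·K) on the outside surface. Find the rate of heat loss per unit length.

q′ ≈ 1630 W/m

Radial resistances (cylindrical: R_cond = ln(r_o/r_i)/(2πkL), R_conv = 1/(h·2πrL)):
R_carbon steel pipe wall = ln(60/50)/(2π×50.5×1) = 5.746×10^-4 K/W
R_outer film = 1/(h_o·2πr_oL) = 1/(28×2π×0.06×1) = 0.09474 K/W
R_total = 0.09531 K/W
Q = ΔT/R_total = 155/0.09531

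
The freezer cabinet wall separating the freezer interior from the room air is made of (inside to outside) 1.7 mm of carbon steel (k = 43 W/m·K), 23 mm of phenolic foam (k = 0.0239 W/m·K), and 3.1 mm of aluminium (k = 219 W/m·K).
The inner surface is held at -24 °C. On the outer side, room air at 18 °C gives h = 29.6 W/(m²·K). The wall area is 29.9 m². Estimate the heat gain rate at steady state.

Thermal resistances in series:
R_carbon steel = L/(kA) = 0.0017/(43×29.9) = 1.322×10^-6 K/W
R_phenolic foam = L/(kA) = 0.023/(0.0239×29.9) = 0.03219 K/W
R_aluminium = L/(kA) = 0.0031/(219×29.9) = 4.734×10^-7 K/W
R_outer film = 1/(h_o·A) = 1/(29.6×29.9) = 0.00113 K/W
R_total = 0.03332 K/W
Q = ΔT / R_total = 42 / 0.03332

Q ≈ 1260 W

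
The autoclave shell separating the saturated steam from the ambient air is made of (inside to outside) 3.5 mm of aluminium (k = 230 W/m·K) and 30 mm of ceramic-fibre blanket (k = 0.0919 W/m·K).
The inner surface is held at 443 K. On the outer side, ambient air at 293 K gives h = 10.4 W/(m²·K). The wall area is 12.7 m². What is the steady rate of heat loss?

Q ≈ 4510 W

Model the wall as resistances in series:
R_aluminium = L/(kA) = 0.0035/(230×12.7) = 1.198×10^-6 K/W
R_ceramic-fibre blanket = L/(kA) = 0.03/(0.0919×12.7) = 0.0257 K/W
R_outer film = 1/(h_o·A) = 1/(10.4×12.7) = 0.007571 K/W
R_total = 0.03328 K/W
Q = ΔT / R_total = 150 / 0.03328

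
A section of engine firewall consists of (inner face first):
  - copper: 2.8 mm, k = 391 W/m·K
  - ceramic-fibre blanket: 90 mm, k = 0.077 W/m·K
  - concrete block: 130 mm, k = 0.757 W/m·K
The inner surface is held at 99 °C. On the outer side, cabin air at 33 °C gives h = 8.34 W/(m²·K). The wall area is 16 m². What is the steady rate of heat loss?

Q ≈ 723 W

Using the resistance-network approach (series):
R_copper = L/(kA) = 0.0028/(391×16) = 4.476×10^-7 K/W
R_ceramic-fibre blanket = L/(kA) = 0.09/(0.077×16) = 0.07305 K/W
R_concrete block = L/(kA) = 0.13/(0.757×16) = 0.01073 K/W
R_outer film = 1/(h_o·A) = 1/(8.34×16) = 0.007494 K/W
R_total = 0.09128 K/W
Q = ΔT / R_total = 66 / 0.09128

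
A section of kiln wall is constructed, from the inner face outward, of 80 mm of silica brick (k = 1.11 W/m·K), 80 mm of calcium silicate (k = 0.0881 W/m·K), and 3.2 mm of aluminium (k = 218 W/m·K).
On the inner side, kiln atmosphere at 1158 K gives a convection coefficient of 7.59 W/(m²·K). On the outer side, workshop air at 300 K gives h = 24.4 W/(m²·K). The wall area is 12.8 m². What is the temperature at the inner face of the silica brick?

Model the wall as resistances in series:
R_inner film = 1/(h_i·A) = 1/(7.59×12.8) = 0.01029 K/W
R_silica brick = L/(kA) = 0.08/(1.11×12.8) = 0.005631 K/W
R_calcium silicate = L/(kA) = 0.08/(0.0881×12.8) = 0.07094 K/W
R_aluminium = L/(kA) = 0.0032/(218×12.8) = 1.147×10^-6 K/W
R_outer film = 1/(h_o·A) = 1/(24.4×12.8) = 0.003202 K/W
R_total = 0.09007 K/W;  Q = ΔT/R_total = 858/0.09007 = 9526 W
T_interface = T_inner − Q·ΣR(inner→interface) = 1158 − 9530×0.01029

T ≈ 1060 K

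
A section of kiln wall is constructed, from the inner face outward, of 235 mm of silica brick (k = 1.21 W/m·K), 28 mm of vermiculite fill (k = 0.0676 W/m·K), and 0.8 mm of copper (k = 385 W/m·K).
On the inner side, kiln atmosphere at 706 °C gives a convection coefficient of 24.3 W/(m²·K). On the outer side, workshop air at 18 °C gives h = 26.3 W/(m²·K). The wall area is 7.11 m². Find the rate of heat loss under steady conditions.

Q ≈ 7110 W

Series thermal resistances:
R_inner film = 1/(h_i·A) = 1/(24.3×7.11) = 0.005788 K/W
R_silica brick = L/(kA) = 0.235/(1.21×7.11) = 0.02732 K/W
R_vermiculite fill = L/(kA) = 0.028/(0.0676×7.11) = 0.05826 K/W
R_copper = L/(kA) = 0.0008/(385×7.11) = 2.923×10^-7 K/W
R_outer film = 1/(h_o·A) = 1/(26.3×7.11) = 0.005348 K/W
R_total = 0.09671 K/W
Q = ΔT / R_total = 688 / 0.09671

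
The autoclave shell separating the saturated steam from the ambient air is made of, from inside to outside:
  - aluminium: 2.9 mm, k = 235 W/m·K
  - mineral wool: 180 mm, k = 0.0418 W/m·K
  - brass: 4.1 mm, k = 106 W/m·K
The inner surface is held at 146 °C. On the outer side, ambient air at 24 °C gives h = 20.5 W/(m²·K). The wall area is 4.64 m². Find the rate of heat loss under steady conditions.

Q ≈ 130 W

Using the resistance-network approach (series):
R_aluminium = L/(kA) = 0.0029/(235×4.64) = 2.66×10^-6 K/W
R_mineral wool = L/(kA) = 0.18/(0.0418×4.64) = 0.9281 K/W
R_brass = L/(kA) = 0.0041/(106×4.64) = 8.336×10^-6 K/W
R_outer film = 1/(h_o·A) = 1/(20.5×4.64) = 0.01051 K/W
R_total = 0.9386 K/W
Q = ΔT / R_total = 122 / 0.9386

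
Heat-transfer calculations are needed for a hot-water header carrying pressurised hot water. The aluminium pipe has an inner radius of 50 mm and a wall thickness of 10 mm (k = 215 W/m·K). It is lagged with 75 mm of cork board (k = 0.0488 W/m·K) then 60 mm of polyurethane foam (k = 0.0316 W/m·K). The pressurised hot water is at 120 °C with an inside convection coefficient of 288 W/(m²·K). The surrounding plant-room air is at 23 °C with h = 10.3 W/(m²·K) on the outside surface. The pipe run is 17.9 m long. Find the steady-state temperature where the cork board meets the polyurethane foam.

Cylindrical conduction, so R = ln(r₂/r₁)/(2πkL) per layer, in series:
R_inner film = 1/(h_i·2πr₁L) = 1/(288×2π×0.05×17.9) = 6.175×10^-4 K/W
R_aluminium pipe wall = ln(60/50)/(2π×215×17.9) = 7.54×10^-6 K/W
R_cork board = ln(135/60)/(2π×0.0488×17.9) = 0.1478 K/W
R_polyurethane foam = ln(195/135)/(2π×0.0316×17.9) = 0.1035 K/W
R_outer film = 1/(h_o·2πr_oL) = 1/(10.3×2π×0.195×17.9) = 0.004427 K/W
R_total = 0.2563 K/W
Q = ΔT/R_total = 97/0.2563
Q = 379 W
T_interface = T_inner − Q·ΣR(inner→interface) = 120 − 379×0.1484

T ≈ 63.8 °C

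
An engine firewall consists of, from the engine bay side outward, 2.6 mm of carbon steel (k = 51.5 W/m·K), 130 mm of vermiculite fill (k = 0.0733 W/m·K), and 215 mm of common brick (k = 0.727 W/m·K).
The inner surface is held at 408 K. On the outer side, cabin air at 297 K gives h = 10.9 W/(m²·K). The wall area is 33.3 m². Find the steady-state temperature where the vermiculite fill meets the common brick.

Treating each layer as a thermal resistance in series:
R_carbon steel = L/(kA) = 0.0026/(51.5×33.3) = 1.516×10^-6 K/W
R_vermiculite fill = L/(kA) = 0.13/(0.0733×33.3) = 0.05326 K/W
R_common brick = L/(kA) = 0.215/(0.727×33.3) = 0.008881 K/W
R_outer film = 1/(h_o·A) = 1/(10.9×33.3) = 0.002755 K/W
R_total = 0.0649 K/W;  Q = ΔT/R_total = 111/0.0649 = 1710 W
T_interface = T_inner − Q·ΣR(inner→interface) = 408 − 1710×0.05326

T ≈ 317 K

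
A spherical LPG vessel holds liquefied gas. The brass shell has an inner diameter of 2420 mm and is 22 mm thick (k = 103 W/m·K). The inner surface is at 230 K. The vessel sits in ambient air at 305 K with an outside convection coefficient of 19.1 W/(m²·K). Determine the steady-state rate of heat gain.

Q ≈ 27200 W

For a spherical shell R = (1/r₁ − 1/r₂)/(4πk); film R = 1/(h·4πr²). In series:
R_brass shell = (1/1.21 − 1/1.232)/(4π×103) = 1.14×10^-5 K/W
R_outer film = 1/(h·4πr_o²) = 1/(19.1×4π×1.232²) = 0.002745 K/W
R_total = 0.002756 K/W
Q = ΔT/R_total = 75/0.002756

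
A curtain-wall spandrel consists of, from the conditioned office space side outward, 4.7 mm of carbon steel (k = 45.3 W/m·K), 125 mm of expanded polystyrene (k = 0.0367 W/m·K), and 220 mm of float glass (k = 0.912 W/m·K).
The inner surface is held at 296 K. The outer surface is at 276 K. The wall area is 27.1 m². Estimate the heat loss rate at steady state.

Using the resistance-network approach (series):
R_carbon steel = L/(kA) = 0.0047/(45.3×27.1) = 3.829×10^-6 K/W
R_expanded polystyrene = L/(kA) = 0.125/(0.0367×27.1) = 0.1257 K/W
R_float glass = L/(kA) = 0.22/(0.912×27.1) = 0.008901 K/W
R_total = 0.1346 K/W
Q = ΔT / R_total = 20 / 0.1346

Q ≈ 149 W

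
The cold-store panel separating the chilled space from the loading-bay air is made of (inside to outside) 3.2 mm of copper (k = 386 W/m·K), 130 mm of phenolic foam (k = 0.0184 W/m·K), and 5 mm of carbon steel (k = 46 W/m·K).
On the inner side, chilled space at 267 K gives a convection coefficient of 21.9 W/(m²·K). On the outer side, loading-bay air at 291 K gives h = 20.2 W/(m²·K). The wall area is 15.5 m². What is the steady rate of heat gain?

Q ≈ 52 W

Using the resistance-network approach (series):
R_inner film = 1/(h_i·A) = 1/(21.9×15.5) = 0.002946 K/W
R_copper = L/(kA) = 0.0032/(386×15.5) = 5.348×10^-7 K/W
R_phenolic foam = L/(kA) = 0.13/(0.0184×15.5) = 0.4558 K/W
R_carbon steel = L/(kA) = 0.005/(46×15.5) = 7.013×10^-6 K/W
R_outer film = 1/(h_o·A) = 1/(20.2×15.5) = 0.003194 K/W
R_total = 0.462 K/W
Q = ΔT / R_total = 24 / 0.462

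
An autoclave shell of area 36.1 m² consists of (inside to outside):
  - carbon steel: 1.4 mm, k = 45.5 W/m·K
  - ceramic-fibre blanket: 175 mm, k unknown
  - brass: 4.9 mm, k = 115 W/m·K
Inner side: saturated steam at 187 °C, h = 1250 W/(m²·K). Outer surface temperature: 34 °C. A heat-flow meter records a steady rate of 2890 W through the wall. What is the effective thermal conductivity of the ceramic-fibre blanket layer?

Thermal resistances in series:
R_inner film = 1/(h_i·A) = 1/(1250×36.1) = 2.216×10^-5 K/W
R_carbon steel = L/(kA) = 0.0014/(45.5×36.1) = 8.523×10^-7 K/W
R_brass = L/(kA) = 0.0049/(115×36.1) = 1.18×10^-6 K/W
Sum of known resistances R_other = 2.419×10^-5 K/W
Total R = ΔT/Q = 153/2890 = 0.05294 K/W
R_ceramic-fibre blanket = R_total − R_other = 0.05292 K/W
k = L/(R·A) = 0.175/(0.05292×36.1)

k ≈ 0.0916 W/(m·K)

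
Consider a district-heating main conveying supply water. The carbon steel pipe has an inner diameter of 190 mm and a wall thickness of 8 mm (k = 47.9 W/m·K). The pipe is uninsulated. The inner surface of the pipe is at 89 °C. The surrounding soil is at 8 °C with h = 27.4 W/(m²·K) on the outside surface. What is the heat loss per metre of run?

Per-layer cylindrical resistances, series-summed:
R_carbon steel pipe wall = ln(103/95)/(2π×47.9×1) = 2.686×10^-4 K/W
R_outer film = 1/(h_o·2πr_oL) = 1/(27.4×2π×0.103×1) = 0.05639 K/W
R_total = 0.05666 K/W
Q = ΔT/R_total = 81/0.05666

q′ ≈ 1430 W/m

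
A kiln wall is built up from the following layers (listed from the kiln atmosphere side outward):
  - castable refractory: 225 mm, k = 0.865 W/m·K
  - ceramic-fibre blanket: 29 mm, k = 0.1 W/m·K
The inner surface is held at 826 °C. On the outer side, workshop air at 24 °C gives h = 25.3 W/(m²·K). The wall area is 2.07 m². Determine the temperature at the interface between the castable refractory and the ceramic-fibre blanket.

Treating each layer as a thermal resistance in series:
R_castable refractory = L/(kA) = 0.225/(0.865×2.07) = 0.1257 K/W
R_ceramic-fibre blanket = L/(kA) = 0.029/(0.1×2.07) = 0.1401 K/W
R_outer film = 1/(h_o·A) = 1/(25.3×2.07) = 0.01909 K/W
R_total = 0.2849 K/W;  Q = ΔT/R_total = 802/0.2849 = 2816 W
T_interface = T_inner − Q·ΣR(inner→interface) = 826 − 2820×0.1257

T ≈ 472 °C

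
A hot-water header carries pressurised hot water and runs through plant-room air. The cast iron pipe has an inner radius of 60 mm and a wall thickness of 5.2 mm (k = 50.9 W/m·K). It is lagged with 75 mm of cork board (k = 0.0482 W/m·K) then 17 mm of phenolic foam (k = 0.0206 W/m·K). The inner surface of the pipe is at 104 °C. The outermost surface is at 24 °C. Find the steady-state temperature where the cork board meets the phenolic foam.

For a radial system each layer contributes R = ln(r_out/r_in)/(2πkL); films add R = 1/(hA).
R_cast iron pipe wall = ln(65.2/60)/(2π×50.9×1) = 2.599×10^-4 K/W
R_cork board = ln(140.2/65.2)/(2π×0.0482×1) = 2.528 K/W
R_phenolic foam = ln(157.2/140.2)/(2π×0.0206×1) = 0.8842 K/W
R_total = 3.413 K/W
Q = ΔT/R_total = 80/3.413
Q = 23.4 W/m
T_interface = T_inner − Q·ΣR(inner→interface) = 104 − 23.4×2.528

T ≈ 44.7 °C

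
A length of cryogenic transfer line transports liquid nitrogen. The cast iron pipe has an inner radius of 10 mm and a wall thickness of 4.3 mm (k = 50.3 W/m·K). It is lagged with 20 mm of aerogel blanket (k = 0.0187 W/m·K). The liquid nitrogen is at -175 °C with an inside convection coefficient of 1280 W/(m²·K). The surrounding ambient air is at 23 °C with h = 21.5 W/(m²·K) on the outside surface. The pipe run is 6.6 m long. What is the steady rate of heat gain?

Q ≈ 170 W

Cylindrical conduction, so R = ln(r₂/r₁)/(2πkL) per layer, in series:
R_inner film = 1/(h_i·2πr₁L) = 1/(1280×2π×0.01×6.6) = 0.001884 K/W
R_cast iron pipe wall = ln(14.3/10)/(2π×50.3×6.6) = 1.715×10^-4 K/W
R_aerogel blanket = ln(34.3/14.3)/(2π×0.0187×6.6) = 1.128 K/W
R_outer film = 1/(h_o·2πr_oL) = 1/(21.5×2π×0.0343×6.6) = 0.0327 K/W
R_total = 1.163 K/W
Q = ΔT/R_total = 198/1.163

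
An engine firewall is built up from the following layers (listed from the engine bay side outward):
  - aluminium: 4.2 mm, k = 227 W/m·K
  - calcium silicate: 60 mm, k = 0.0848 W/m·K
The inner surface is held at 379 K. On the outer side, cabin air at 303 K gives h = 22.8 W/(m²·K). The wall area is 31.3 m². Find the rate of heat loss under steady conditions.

Series thermal resistances:
R_aluminium = L/(kA) = 0.0042/(227×31.3) = 5.911×10^-7 K/W
R_calcium silicate = L/(kA) = 0.06/(0.0848×31.3) = 0.02261 K/W
R_outer film = 1/(h_o·A) = 1/(22.8×31.3) = 0.001401 K/W
R_total = 0.02401 K/W
Q = ΔT / R_total = 76 / 0.02401

Q ≈ 3170 W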